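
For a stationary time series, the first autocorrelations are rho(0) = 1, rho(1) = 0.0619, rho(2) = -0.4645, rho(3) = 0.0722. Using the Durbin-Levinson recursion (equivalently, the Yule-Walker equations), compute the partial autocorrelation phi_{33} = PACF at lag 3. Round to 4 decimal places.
\phi_{33} = 0.1850

The PACF at lag k is phi_{kk}, the last component of the solution
to the Yule-Walker system G_k phi = r_k where
  (G_k)_{ij} = rho(|i - j|), (r_k)_i = rho(i), i,j = 1..k.
Equivalently, Durbin-Levinson gives phi_{kk} iteratively:
  phi_{11} = rho(1)
  phi_{kk} = [rho(k) - sum_{j=1..k-1} phi_{k-1,j} rho(k-j)]
            / [1 - sum_{j=1..k-1} phi_{k-1,j} rho(j)],
  phi_{k,j} = phi_{k-1,j} - phi_{kk} phi_{k-1,k-j},  j = 1..k-1.
Step k = 1:
  phi_11 = rho(1) = 0.0619.
Step k = 2:
  phi_22 = [rho(2) - phi_11 rho(1)] / [1 - phi_11 rho(1)] = [-0.4645 - (0.0619)(0.0619)] / [1 - (0.0619)(0.0619)]
         = -0.46833161 / 0.99616839 = -0.470133.
  Update: phi_21 = phi_11 - phi_22 phi_11 = 0.0619 - (-0.470133)(0.0619) = 0.091001.
Step k = 3:
  phi_33 = [rho(3) - phi_21 rho(2) - phi_22 rho(1)] / [1 - phi_21 rho(1) - phi_22 rho(2)]
    numerator   = 0.0722 - (0.091001)(-0.4645) - (-0.470133)(0.0619) = 0.1435713
    denominator = 1 - (0.091001)(0.0619) - (-0.470133)(-0.4645) = 0.77599026
  phi_33 = 0.1435713 / 0.77599026 = 0.185.
Therefore phi_{33} = 0.1850.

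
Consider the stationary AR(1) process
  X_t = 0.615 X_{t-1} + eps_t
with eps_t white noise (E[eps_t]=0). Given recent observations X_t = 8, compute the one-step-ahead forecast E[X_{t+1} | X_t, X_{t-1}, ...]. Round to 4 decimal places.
E[X_{t+1} \mid \mathcal F_t] = 4.9200

For an AR(p) model X_t = c + sum_i phi_i X_{t-i} + eps_t, the
one-step-ahead conditional mean is
  E[X_{t+1} | X_t, ...] = c + sum_i phi_i X_{t+1-i}.
Substitute known values:
  E[X_{t+1} | ...] = (0.615) * (8)
                   = 4.9200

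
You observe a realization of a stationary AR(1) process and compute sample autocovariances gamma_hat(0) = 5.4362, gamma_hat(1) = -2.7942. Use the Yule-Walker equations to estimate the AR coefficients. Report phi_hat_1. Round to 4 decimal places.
\hat\phi_{1} = -0.5140

The Yule-Walker equations for an AR(p) process read, in matrix form,
  Gamma_p phi = r_p,   with   (Gamma_p)_{ij} = gamma(|i - j|),
                       (r_p)_i = gamma(i),   i,j = 1..p.
Substitute the sample gammas (Toeplitz matrix and right-hand side of size 1):
  Gamma_p = [[5.4362]]
  r_p     = [-2.7942]
With p = 1 this is the single equation gamma(0) phi_1 = gamma(1):
  phi_hat_1 = gamma(1) / gamma(0) = -2.7942 / 5.4362 = -0.5140.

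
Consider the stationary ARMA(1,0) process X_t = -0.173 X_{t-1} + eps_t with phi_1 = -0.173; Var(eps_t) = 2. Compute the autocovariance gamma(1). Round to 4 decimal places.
\gamma(1) = -0.3567

Multiply the model equation by X_{t-k} and take expectations. With theta_0 = psi_0 = 1 and psi_j the MA(infinity) weights, this gives
  gamma(k) - sum_i phi_i gamma(k-i) = c_k,
  c_k = sigma^2 * sum_{j=k..q} theta_j psi_{j-k}   (c_k = 0 for k > q),
using gamma(-m) = gamma(m).
Pure AR (q = 0): c_0 = sigma^2 = 2, c_k = 0 for k >= 1.
Equations for k = 0 and k = 1 (AR order 1):
  gamma(0) = phi_1 gamma(1) + c_0
  gamma(1) = phi_1 gamma(0) + c_1
Substituting the second into the first: gamma(0) (1 - phi_1^2) = c_0 + phi_1 c_1, so
  gamma(0) = c_0 / (1 - phi_1^2) = 2 / (1 - (-0.173)^2) = 2 / 0.970071 = 2.061705.
  gamma(1) = phi_1 gamma(0) = (-0.173)(2.061705) = -0.356675.
Therefore gamma(1) = -0.3567 (to 4 decimal places).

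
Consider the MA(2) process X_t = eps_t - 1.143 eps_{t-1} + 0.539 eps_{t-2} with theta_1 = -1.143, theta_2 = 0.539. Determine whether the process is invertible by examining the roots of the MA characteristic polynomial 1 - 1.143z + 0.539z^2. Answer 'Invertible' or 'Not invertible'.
\text{Invertible}

The MA(q) characteristic polynomial is P(z) = 1 - 1.143z + 0.539z^2.
Invertibility requires all roots to lie outside the unit circle, i.e. |z| > 1 for every root.
Set 1 + (-1.143) z + (0.539) z^2 = 0, i.e. a z^2 + b z + c = 0 with a = 0.539, b = -1.143, c = 1.
Discriminant D = b^2 - 4ac = (-1.143)^2 - 4*(0.539)*1 = 1.306449 - (2.156) = -0.849551.
D < 0, so the roots are the complex-conjugate pair z = (-b +/- i sqrt(-D)) / (2a) = 1.0603 +/- 0.855i.
For a conjugate pair |z|^2 = z * conj(z) = (product of roots) = c/a = 1/(0.539) = 1.855288, so |z| = sqrt(1.855288) = 1.3621 for both roots.
Moduli of all roots: 1.3621, 1.3621.
All moduli strictly greater than 1? Yes.
Verdict: Invertible.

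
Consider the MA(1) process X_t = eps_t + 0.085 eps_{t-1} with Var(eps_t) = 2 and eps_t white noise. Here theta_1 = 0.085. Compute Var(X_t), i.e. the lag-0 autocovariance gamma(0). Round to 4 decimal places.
\gamma(0) = 2.0145

For an MA(q) process X_t = eps_t + sum_i theta_i eps_{t-i} with
Var(eps_t) = sigma^2, the variance is
  gamma(0) = sigma^2 * (1 + sum_i theta_i^2).
  sum_i theta_i^2 = (0.085)^2 = 0.007225.
  gamma(0) = 2 * (1 + 0.007225) = 2 * 1.007225 = 2.01445, which rounds to 2.0145.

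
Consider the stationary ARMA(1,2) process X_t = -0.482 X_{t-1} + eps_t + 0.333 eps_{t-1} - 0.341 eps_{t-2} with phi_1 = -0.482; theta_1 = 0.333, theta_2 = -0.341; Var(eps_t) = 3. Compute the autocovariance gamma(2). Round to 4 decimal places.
\gamma(2) = -0.7998

Multiply the model equation by X_{t-k} and take expectations. With theta_0 = psi_0 = 1 and psi_j the MA(infinity) weights, this gives
  gamma(k) - sum_i phi_i gamma(k-i) = c_k,
  c_k = sigma^2 * sum_{j=k..q} theta_j psi_{j-k}   (c_k = 0 for k > q),
using gamma(-m) = gamma(m).
psi-weights needed (psi_j = theta_j + sum_i phi_i psi_{j-i}):
  psi_1 = theta_1 + phi_1 = 0.333 + (-0.482) = -0.149
  psi_2 = theta_2 + phi_1 psi_1 = -0.341 + (-0.482)(-0.149) = -0.269182
Right-hand sides:
  c_0 = sigma^2 (1 + theta_1 psi_1 + theta_2 psi_2) = 3 * (1 + (0.333)(-0.149) + (-0.341)(-0.269182)) = 3 * 1.042174 = 3.126522
  c_1 = sigma^2 (theta_1 + theta_2 psi_1) = 3 * (0.333 + (-0.341)(-0.149)) = 1.151427
  c_2 = sigma^2 theta_2 = 3 * (-0.341) = -1.023
Equations for k = 0 and k = 1 (AR order 1):
  gamma(0) = phi_1 gamma(1) + c_0
  gamma(1) = phi_1 gamma(0) + c_1
Substituting the second into the first: gamma(0) (1 - phi_1^2) = c_0 + phi_1 c_1, so
  gamma(0) = (c_0 + phi_1 c_1) / (1 - phi_1^2) = (3.126522 + (-0.482)(1.151427)) / (1 - (-0.482)^2) = 2.571534 / 0.767676 = 3.349765.
  gamma(1) = phi_1 gamma(0) + c_1 = (-0.482)(3.349765) + (1.151427) = -0.46316.
For k = 2: gamma(2) = phi_1 gamma(1) + c_2
  = (-0.482)(-0.46316) + (-1.023) = -0.799757.
Therefore gamma(2) = -0.7998 (to 4 decimal places).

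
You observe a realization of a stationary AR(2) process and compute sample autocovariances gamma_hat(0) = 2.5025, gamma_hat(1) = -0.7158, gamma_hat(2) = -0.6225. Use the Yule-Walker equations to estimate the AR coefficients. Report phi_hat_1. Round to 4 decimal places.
\hat\phi_{1} = -0.3890

The Yule-Walker equations for an AR(p) process read, in matrix form,
  Gamma_p phi = r_p,   with   (Gamma_p)_{ij} = gamma(|i - j|),
                       (r_p)_i = gamma(i),   i,j = 1..p.
Substitute the sample gammas (Toeplitz matrix and right-hand side of size 2):
  Gamma_p = [[2.5025, -0.7158], [-0.7158, 2.5025]]
  r_p     = [-0.7158, -0.6225]
Written out:
  2.5025 phi_1 - 0.7158 phi_2 = -0.7158
  -0.7158 phi_1 + 2.5025 phi_2 = -0.6225
Solve by Cramer's rule:
  det = gamma(0)^2 - gamma(1)^2 = (2.5025)^2 - (-0.7158)^2 = 6.26250625 - 0.51236964 = 5.75013661
  phi_hat_1 = [gamma(1) gamma(0) - gamma(1) gamma(2)] / det = [(-0.7158)(2.5025) - (-0.7158)(-0.6225)] / 5.75013661 = -2.236875 / 5.75013661 = -0.389
  phi_hat_2 = [gamma(0) gamma(2) - gamma(1)^2] / det = [(2.5025)(-0.6225) - (-0.7158)^2] / 5.75013661 = -2.07017589 / 5.75013661 = -0.36
So phi_hat = [-0.3890, -0.3600].
Therefore phi_hat_1 = -0.3890.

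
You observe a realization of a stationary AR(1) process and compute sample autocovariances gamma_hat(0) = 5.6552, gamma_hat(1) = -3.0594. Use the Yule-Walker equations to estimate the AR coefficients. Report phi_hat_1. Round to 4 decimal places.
\hat\phi_{1} = -0.5410

The Yule-Walker equations for an AR(p) process read, in matrix form,
  Gamma_p phi = r_p,   with   (Gamma_p)_{ij} = gamma(|i - j|),
                       (r_p)_i = gamma(i),   i,j = 1..p.
Substitute the sample gammas (Toeplitz matrix and right-hand side of size 1):
  Gamma_p = [[5.6552]]
  r_p     = [-3.0594]
With p = 1 this is the single equation gamma(0) phi_1 = gamma(1):
  phi_hat_1 = gamma(1) / gamma(0) = -3.0594 / 5.6552 = -0.5410.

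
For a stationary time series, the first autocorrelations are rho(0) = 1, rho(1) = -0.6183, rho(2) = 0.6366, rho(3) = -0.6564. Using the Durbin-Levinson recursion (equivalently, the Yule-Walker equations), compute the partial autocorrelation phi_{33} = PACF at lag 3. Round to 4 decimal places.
\phi_{33} = -0.3319

The PACF at lag k is phi_{kk}, the last component of the solution
to the Yule-Walker system G_k phi = r_k where
  (G_k)_{ij} = rho(|i - j|), (r_k)_i = rho(i), i,j = 1..k.
Equivalently, Durbin-Levinson gives phi_{kk} iteratively:
  phi_{11} = rho(1)
  phi_{kk} = [rho(k) - sum_{j=1..k-1} phi_{k-1,j} rho(k-j)]
            / [1 - sum_{j=1..k-1} phi_{k-1,j} rho(j)],
  phi_{k,j} = phi_{k-1,j} - phi_{kk} phi_{k-1,k-j},  j = 1..k-1.
Step k = 1:
  phi_11 = rho(1) = -0.6183.
Step k = 2:
  phi_22 = [rho(2) - phi_11 rho(1)] / [1 - phi_11 rho(1)] = [0.6366 - (-0.6183)(-0.6183)] / [1 - (-0.6183)(-0.6183)]
         = 0.25430511 / 0.61770511 = 0.411693.
  Update: phi_21 = phi_11 - phi_22 phi_11 = -0.6183 - (0.411693)(-0.6183) = -0.36375.
Step k = 3:
  phi_33 = [rho(3) - phi_21 rho(2) - phi_22 rho(1)] / [1 - phi_21 rho(1) - phi_22 rho(2)]
    numerator   = -0.6564 - (-0.36375)(0.6366) - (0.411693)(-0.6183) = -0.17028674
    denominator = 1 - (-0.36375)(-0.6183) - (0.411693)(0.6366) = 0.51300938
  phi_33 = -0.17028674 / 0.51300938 = -0.3319.
Therefore phi_{33} = -0.3319.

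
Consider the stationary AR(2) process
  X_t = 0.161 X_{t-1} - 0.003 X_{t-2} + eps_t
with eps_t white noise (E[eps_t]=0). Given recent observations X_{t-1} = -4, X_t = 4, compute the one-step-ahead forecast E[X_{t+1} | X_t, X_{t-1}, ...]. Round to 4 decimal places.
E[X_{t+1} \mid \mathcal F_t] = 0.6560

For an AR(p) model X_t = c + sum_i phi_i X_{t-i} + eps_t, the
one-step-ahead conditional mean is
  E[X_{t+1} | X_t, ...] = c + sum_i phi_i X_{t+1-i}.
Substitute known values:
  E[X_{t+1} | ...] = (0.161) * (4) + (-0.003) * (-4)
                   = 0.6560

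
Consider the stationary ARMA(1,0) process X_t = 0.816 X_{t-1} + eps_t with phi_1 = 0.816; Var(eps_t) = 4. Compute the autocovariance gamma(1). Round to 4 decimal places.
\gamma(1) = 9.7682

Multiply the model equation by X_{t-k} and take expectations. With theta_0 = psi_0 = 1 and psi_j the MA(infinity) weights, this gives
  gamma(k) - sum_i phi_i gamma(k-i) = c_k,
  c_k = sigma^2 * sum_{j=k..q} theta_j psi_{j-k}   (c_k = 0 for k > q),
using gamma(-m) = gamma(m).
Pure AR (q = 0): c_0 = sigma^2 = 4, c_k = 0 for k >= 1.
Equations for k = 0 and k = 1 (AR order 1):
  gamma(0) = phi_1 gamma(1) + c_0
  gamma(1) = phi_1 gamma(0) + c_1
Substituting the second into the first: gamma(0) (1 - phi_1^2) = c_0 + phi_1 c_1, so
  gamma(0) = c_0 / (1 - phi_1^2) = 4 / (1 - (0.816)^2) = 4 / 0.334144 = 11.970887.
  gamma(1) = phi_1 gamma(0) = (0.816)(11.970887) = 9.768244.
Therefore gamma(1) = 9.7682 (to 4 decimal places).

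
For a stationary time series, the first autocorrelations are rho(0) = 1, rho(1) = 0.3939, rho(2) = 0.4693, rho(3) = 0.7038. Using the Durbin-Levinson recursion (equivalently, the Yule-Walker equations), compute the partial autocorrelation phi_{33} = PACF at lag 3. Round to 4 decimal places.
\phi_{33} = 0.6060

The PACF at lag k is phi_{kk}, the last component of the solution
to the Yule-Walker system G_k phi = r_k where
  (G_k)_{ij} = rho(|i - j|), (r_k)_i = rho(i), i,j = 1..k.
Equivalently, Durbin-Levinson gives phi_{kk} iteratively:
  phi_{11} = rho(1)
  phi_{kk} = [rho(k) - sum_{j=1..k-1} phi_{k-1,j} rho(k-j)]
            / [1 - sum_{j=1..k-1} phi_{k-1,j} rho(j)],
  phi_{k,j} = phi_{k-1,j} - phi_{kk} phi_{k-1,k-j},  j = 1..k-1.
Step k = 1:
  phi_11 = rho(1) = 0.3939.
Step k = 2:
  phi_22 = [rho(2) - phi_11 rho(1)] / [1 - phi_11 rho(1)] = [0.4693 - (0.3939)(0.3939)] / [1 - (0.3939)(0.3939)]
         = 0.31414279 / 0.84484279 = 0.371836.
  Update: phi_21 = phi_11 - phi_22 phi_11 = 0.3939 - (0.371836)(0.3939) = 0.247434.
Step k = 3:
  phi_33 = [rho(3) - phi_21 rho(2) - phi_22 rho(1)] / [1 - phi_21 rho(1) - phi_22 rho(2)]
    numerator   = 0.7038 - (0.247434)(0.4693) - (0.371836)(0.3939) = 0.44121316
    denominator = 1 - (0.247434)(0.3939) - (0.371836)(0.4693) = 0.72803326
  phi_33 = 0.44121316 / 0.72803326 = 0.606.
Therefore phi_{33} = 0.6060.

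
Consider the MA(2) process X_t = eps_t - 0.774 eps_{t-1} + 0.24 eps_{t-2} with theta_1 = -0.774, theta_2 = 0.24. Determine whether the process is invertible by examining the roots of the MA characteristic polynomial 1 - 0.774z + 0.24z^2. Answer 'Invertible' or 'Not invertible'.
\text{Invertible}

The MA(q) characteristic polynomial is P(z) = 1 - 0.774z + 0.24z^2.
Invertibility requires all roots to lie outside the unit circle, i.e. |z| > 1 for every root.
Set 1 + (-0.774) z + (0.24) z^2 = 0, i.e. a z^2 + b z + c = 0 with a = 0.24, b = -0.774, c = 1.
Discriminant D = b^2 - 4ac = (-0.774)^2 - 4*(0.24)*1 = 0.599076 - (0.96) = -0.360924.
D < 0, so the roots are the complex-conjugate pair z = (-b +/- i sqrt(-D)) / (2a) = 1.6125 +/- 1.2516i.
For a conjugate pair |z|^2 = z * conj(z) = (product of roots) = c/a = 1/(0.24) = 4.166667, so |z| = sqrt(4.166667) = 2.0412 for both roots.
Moduli of all roots: 2.0412, 2.0412.
All moduli strictly greater than 1? Yes.
Verdict: Invertible.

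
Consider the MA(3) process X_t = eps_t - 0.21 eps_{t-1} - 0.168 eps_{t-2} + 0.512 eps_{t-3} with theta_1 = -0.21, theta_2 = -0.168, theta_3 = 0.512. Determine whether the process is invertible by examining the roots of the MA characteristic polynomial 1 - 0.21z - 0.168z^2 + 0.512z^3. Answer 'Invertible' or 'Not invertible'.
\text{Invertible}

The MA(q) characteristic polynomial is P(z) = 1 - 0.21z - 0.168z^2 + 0.512z^3.
Invertibility requires all roots to lie outside the unit circle, i.e. |z| > 1 for every root.
Degree 3: look for a simple real root z0 first, then factor out (1 - z/z0) and solve the remaining quadratic.
Testing z0 = -1.25: P(-1.25) = 1 + (-0.21)(-1.25) + (-0.168)(-1.25)^2 + (0.512)(-1.25)^3
  = 1 + (0.2625) + (-0.2625) + (-1) = 0.  So z_0 = -1.25 is a root, |z_0| = 1.25.
Divide out the factor (1 + 0.8 z) = (1 - z/z0) (since 1/z0 = -0.8):
  P(z) = (1 + 0.8 z)(1 + (-1.01) z + (0.64) z^2)
  [check: z-coef -1.01 - (-0.8) = -0.21; z^2-coef 0.64 - (-0.8)(-1.01) = -0.168; z^3-coef -(-0.8)(0.64) = 0.512.]
Remaining roots from the quadratic factor 1 + (-1.01) z + (0.64) z^2:
  Set 1 + (-1.01) z + (0.64) z^2 = 0, i.e. a z^2 + b z + c = 0 with a = 0.64, b = -1.01, c = 1.
  Discriminant D = b^2 - 4ac = (-1.01)^2 - 4*(0.64)*1 = 1.0201 - (2.56) = -1.5399.
  D < 0, so the roots are the complex-conjugate pair z = (-b +/- i sqrt(-D)) / (2a) = 0.7891 +/- 0.9695i.
  For a conjugate pair |z|^2 = z * conj(z) = (product of roots) = c/a = 1/(0.64) = 1.5625, so |z| = sqrt(1.5625) = 1.25 for both roots.
Moduli of all roots: 1.2500, 1.2500, 1.2500.
All moduli strictly greater than 1? Yes.
Verdict: Invertible.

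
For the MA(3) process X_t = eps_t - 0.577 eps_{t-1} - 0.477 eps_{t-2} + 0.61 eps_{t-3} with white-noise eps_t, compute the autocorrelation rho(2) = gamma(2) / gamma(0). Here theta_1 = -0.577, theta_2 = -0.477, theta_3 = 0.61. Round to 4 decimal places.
\rho(2) = -0.4289

For an MA(q) process with theta_0 = 1, the autocovariance is
  gamma(k) = sigma^2 * sum_{i=0..q-k} theta_i * theta_{i+k},
and rho(k) = gamma(k) / gamma(0). Sigma^2 cancels.
  numerator   = (1)*(-0.477) + (-0.577)*(0.61) = -0.82897.
  denominator = (1)^2 + (-0.577)^2 + (-0.477)^2 + (0.61)^2 = 1.932558.
  rho(2) = -0.82897 / 1.932558 = -0.4289.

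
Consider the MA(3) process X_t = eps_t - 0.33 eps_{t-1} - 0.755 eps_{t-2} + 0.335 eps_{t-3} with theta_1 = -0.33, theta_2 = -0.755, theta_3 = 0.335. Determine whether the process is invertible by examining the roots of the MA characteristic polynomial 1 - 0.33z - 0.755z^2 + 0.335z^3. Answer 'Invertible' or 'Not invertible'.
\text{Invertible}

The MA(q) characteristic polynomial is P(z) = 1 - 0.33z - 0.755z^2 + 0.335z^3.
Invertibility requires all roots to lie outside the unit circle, i.e. |z| > 1 for every root.
Degree 3: look for a simple real root z0 first, then factor out (1 - z/z0) and solve the remaining quadratic.
Testing z0 = 2: P(2) = 1 + (-0.33)(2) + (-0.755)(2)^2 + (0.335)(2)^3
  = 1 + (-0.66) + (-3.02) + (2.68) = 0.  So z_0 = 2 is a root, |z_0| = 2.
Divide out the factor (1 - 0.5 z) = (1 - z/z0) (since 1/z0 = 0.5):
  P(z) = (1 - 0.5 z)(1 + (0.17) z + (-0.67) z^2)
  [check: z-coef 0.17 - (0.5) = -0.33; z^2-coef -0.67 - (0.5)(0.17) = -0.755; z^3-coef -(0.5)(-0.67) = 0.335.]
Remaining roots from the quadratic factor 1 + (0.17) z + (-0.67) z^2:
  Set 1 + (0.17) z + (-0.67) z^2 = 0, i.e. a z^2 + b z + c = 0 with a = -0.67, b = 0.17, c = 1.
  Discriminant D = b^2 - 4ac = (0.17)^2 - 4*(-0.67)*1 = 0.0289 - (-2.68) = 2.7089.
  D >= 0, so the roots are real: z = (-b +/- sqrt(D)) / (2a) = (-0.17 +/- 1.645874) / (-1.34).
    z_1 = (-0.17 + 1.645874) / (-1.34) = -1.1014,   |z_1| = 1.1014.
    z_2 = (-0.17 - 1.645874) / (-1.34) = 1.3551,   |z_2| = 1.3551.
Moduli of all roots: 2.0000, 1.1014, 1.3551.
All moduli strictly greater than 1? Yes.
Verdict: Invertible.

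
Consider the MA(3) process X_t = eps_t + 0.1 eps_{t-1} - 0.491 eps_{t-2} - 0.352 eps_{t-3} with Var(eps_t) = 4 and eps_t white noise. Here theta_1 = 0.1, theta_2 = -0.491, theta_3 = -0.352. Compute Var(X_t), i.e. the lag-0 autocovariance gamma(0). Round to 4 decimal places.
\gamma(0) = 5.4999

For an MA(q) process X_t = eps_t + sum_i theta_i eps_{t-i} with
Var(eps_t) = sigma^2, the variance is
  gamma(0) = sigma^2 * (1 + sum_i theta_i^2).
  sum_i theta_i^2 = (0.1)^2 + (-0.491)^2 + (-0.352)^2 = 0.01 + 0.241081 + 0.123904 = 0.374985.
  gamma(0) = 4 * (1 + 0.374985) = 4 * 1.374985 = 5.49994, which rounds to 5.4999.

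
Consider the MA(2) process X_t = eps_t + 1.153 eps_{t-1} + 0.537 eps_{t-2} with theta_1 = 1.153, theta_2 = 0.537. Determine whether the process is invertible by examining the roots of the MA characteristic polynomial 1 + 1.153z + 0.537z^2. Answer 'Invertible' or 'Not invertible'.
\text{Invertible}

The MA(q) characteristic polynomial is P(z) = 1 + 1.153z + 0.537z^2.
Invertibility requires all roots to lie outside the unit circle, i.e. |z| > 1 for every root.
Set 1 + (1.153) z + (0.537) z^2 = 0, i.e. a z^2 + b z + c = 0 with a = 0.537, b = 1.153, c = 1.
Discriminant D = b^2 - 4ac = (1.153)^2 - 4*(0.537)*1 = 1.329409 - (2.148) = -0.818591.
D < 0, so the roots are the complex-conjugate pair z = (-b +/- i sqrt(-D)) / (2a) = -1.0736 +/- 0.8424i.
For a conjugate pair |z|^2 = z * conj(z) = (product of roots) = c/a = 1/(0.537) = 1.862197, so |z| = sqrt(1.862197) = 1.3646 for both roots.
Moduli of all roots: 1.3646, 1.3646.
All moduli strictly greater than 1? Yes.
Verdict: Invertible.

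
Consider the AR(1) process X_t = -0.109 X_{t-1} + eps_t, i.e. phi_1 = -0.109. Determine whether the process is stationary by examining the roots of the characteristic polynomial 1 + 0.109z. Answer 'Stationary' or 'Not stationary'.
\text{Stationary}

The AR(p) characteristic polynomial is P(z) = 1 + 0.109z.
Stationarity requires all roots to lie outside the unit circle, i.e. |z| > 1 for every root.
This is linear in z: 1 + (0.109) z = 0  =>  z = -1/(0.109) = -9.174312,  |z| = 9.174312.
Moduli of all roots: 9.1743.
All moduli strictly greater than 1? Yes.
Verdict: Stationary.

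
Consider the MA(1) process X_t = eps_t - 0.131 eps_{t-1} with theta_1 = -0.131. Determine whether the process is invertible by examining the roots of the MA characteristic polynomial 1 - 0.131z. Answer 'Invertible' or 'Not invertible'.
\text{Invertible}

The MA(q) characteristic polynomial is P(z) = 1 - 0.131z.
Invertibility requires all roots to lie outside the unit circle, i.e. |z| > 1 for every root.
This is linear in z: 1 + (-0.131) z = 0  =>  z = -1/(-0.131) = 7.633588,  |z| = 7.633588.
Moduli of all roots: 7.6336.
All moduli strictly greater than 1? Yes.
Verdict: Invertible.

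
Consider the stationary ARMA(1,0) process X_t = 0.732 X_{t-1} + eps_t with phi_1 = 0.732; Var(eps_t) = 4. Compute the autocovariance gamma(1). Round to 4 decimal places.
\gamma(1) = 6.3080

Multiply the model equation by X_{t-k} and take expectations. With theta_0 = psi_0 = 1 and psi_j the MA(infinity) weights, this gives
  gamma(k) - sum_i phi_i gamma(k-i) = c_k,
  c_k = sigma^2 * sum_{j=k..q} theta_j psi_{j-k}   (c_k = 0 for k > q),
using gamma(-m) = gamma(m).
Pure AR (q = 0): c_0 = sigma^2 = 4, c_k = 0 for k >= 1.
Equations for k = 0 and k = 1 (AR order 1):
  gamma(0) = phi_1 gamma(1) + c_0
  gamma(1) = phi_1 gamma(0) + c_1
Substituting the second into the first: gamma(0) (1 - phi_1^2) = c_0 + phi_1 c_1, so
  gamma(0) = c_0 / (1 - phi_1^2) = 4 / (1 - (0.732)^2) = 4 / 0.464176 = 8.617421.
  gamma(1) = phi_1 gamma(0) = (0.732)(8.617421) = 6.307952.
Therefore gamma(1) = 6.3080 (to 4 decimal places).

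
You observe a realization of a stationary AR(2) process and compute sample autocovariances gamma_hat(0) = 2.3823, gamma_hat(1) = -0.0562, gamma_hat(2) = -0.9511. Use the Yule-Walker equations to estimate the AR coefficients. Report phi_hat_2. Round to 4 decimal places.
\hat\phi_{2} = -0.4000

The Yule-Walker equations for an AR(p) process read, in matrix form,
  Gamma_p phi = r_p,   with   (Gamma_p)_{ij} = gamma(|i - j|),
                       (r_p)_i = gamma(i),   i,j = 1..p.
Substitute the sample gammas (Toeplitz matrix and right-hand side of size 2):
  Gamma_p = [[2.3823, -0.0562], [-0.0562, 2.3823]]
  r_p     = [-0.0562, -0.9511]
Written out:
  2.3823 phi_1 - 0.0562 phi_2 = -0.0562
  -0.0562 phi_1 + 2.3823 phi_2 = -0.9511
Solve by Cramer's rule:
  det = gamma(0)^2 - gamma(1)^2 = (2.3823)^2 - (-0.0562)^2 = 5.67535329 - 0.00315844 = 5.67219485
  phi_hat_1 = [gamma(1) gamma(0) - gamma(1) gamma(2)] / det = [(-0.0562)(2.3823) - (-0.0562)(-0.9511)] / 5.67219485 = -0.18733708 / 5.67219485 = -0.033
  phi_hat_2 = [gamma(0) gamma(2) - gamma(1)^2] / det = [(2.3823)(-0.9511) - (-0.0562)^2] / 5.67219485 = -2.26896397 / 5.67219485 = -0.4
So phi_hat = [-0.0330, -0.4000].
Therefore phi_hat_2 = -0.4000.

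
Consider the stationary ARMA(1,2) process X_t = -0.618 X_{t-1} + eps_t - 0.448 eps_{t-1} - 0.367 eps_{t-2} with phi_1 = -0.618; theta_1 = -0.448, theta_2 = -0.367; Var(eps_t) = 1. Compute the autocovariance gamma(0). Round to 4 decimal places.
\gamma(0) = 2.2741

Multiply the model equation by X_{t-k} and take expectations. With theta_0 = psi_0 = 1 and psi_j the MA(infinity) weights, this gives
  gamma(k) - sum_i phi_i gamma(k-i) = c_k,
  c_k = sigma^2 * sum_{j=k..q} theta_j psi_{j-k}   (c_k = 0 for k > q),
using gamma(-m) = gamma(m).
psi-weights needed (psi_j = theta_j + sum_i phi_i psi_{j-i}):
  psi_1 = theta_1 + phi_1 = -0.448 + (-0.618) = -1.066
  psi_2 = theta_2 + phi_1 psi_1 = -0.367 + (-0.618)(-1.066) = 0.291788
Right-hand sides:
  c_0 = sigma^2 (1 + theta_1 psi_1 + theta_2 psi_2) = 1 * (1 + (-0.448)(-1.066) + (-0.367)(0.291788)) = 1 * 1.370482 = 1.370482
  c_1 = sigma^2 (theta_1 + theta_2 psi_1) = 1 * (-0.448 + (-0.367)(-1.066)) = -0.056778
  c_2 = sigma^2 theta_2 = 1 * (-0.367) = -0.367
Equations for k = 0 and k = 1 (AR order 1):
  gamma(0) = phi_1 gamma(1) + c_0
  gamma(1) = phi_1 gamma(0) + c_1
Substituting the second into the first: gamma(0) (1 - phi_1^2) = c_0 + phi_1 c_1, so
  gamma(0) = (c_0 + phi_1 c_1) / (1 - phi_1^2) = (1.370482 + (-0.618)(-0.056778)) / (1 - (-0.618)^2) = 1.405571 / 0.618076 = 2.274106.
Therefore gamma(0) = 2.2741 (to 4 decimal places).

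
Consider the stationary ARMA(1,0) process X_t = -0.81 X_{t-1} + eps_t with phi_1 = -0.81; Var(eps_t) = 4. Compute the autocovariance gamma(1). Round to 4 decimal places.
\gamma(1) = -9.4213

Multiply the model equation by X_{t-k} and take expectations. With theta_0 = psi_0 = 1 and psi_j the MA(infinity) weights, this gives
  gamma(k) - sum_i phi_i gamma(k-i) = c_k,
  c_k = sigma^2 * sum_{j=k..q} theta_j psi_{j-k}   (c_k = 0 for k > q),
using gamma(-m) = gamma(m).
Pure AR (q = 0): c_0 = sigma^2 = 4, c_k = 0 for k >= 1.
Equations for k = 0 and k = 1 (AR order 1):
  gamma(0) = phi_1 gamma(1) + c_0
  gamma(1) = phi_1 gamma(0) + c_1
Substituting the second into the first: gamma(0) (1 - phi_1^2) = c_0 + phi_1 c_1, so
  gamma(0) = c_0 / (1 - phi_1^2) = 4 / (1 - (-0.81)^2) = 4 / 0.3439 = 11.631288.
  gamma(1) = phi_1 gamma(0) = (-0.81)(11.631288) = -9.421343.
Therefore gamma(1) = -9.4213 (to 4 decimal places).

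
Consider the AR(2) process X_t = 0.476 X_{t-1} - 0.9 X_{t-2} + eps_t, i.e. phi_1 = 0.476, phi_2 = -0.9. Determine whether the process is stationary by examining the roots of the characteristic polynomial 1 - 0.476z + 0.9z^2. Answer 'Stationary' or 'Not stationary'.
\text{Stationary}

The AR(p) characteristic polynomial is P(z) = 1 - 0.476z + 0.9z^2.
Stationarity requires all roots to lie outside the unit circle, i.e. |z| > 1 for every root.
Set 1 + (-0.476) z + (0.9) z^2 = 0, i.e. a z^2 + b z + c = 0 with a = 0.9, b = -0.476, c = 1.
Discriminant D = b^2 - 4ac = (-0.476)^2 - 4*(0.9)*1 = 0.226576 - (3.6) = -3.373424.
D < 0, so the roots are the complex-conjugate pair z = (-b +/- i sqrt(-D)) / (2a) = 0.2644 +/- 1.0204i.
For a conjugate pair |z|^2 = z * conj(z) = (product of roots) = c/a = 1/(0.9) = 1.111111, so |z| = sqrt(1.111111) = 1.0541 for both roots.
Moduli of all roots: 1.0541, 1.0541.
All moduli strictly greater than 1? Yes.
Verdict: Stationary.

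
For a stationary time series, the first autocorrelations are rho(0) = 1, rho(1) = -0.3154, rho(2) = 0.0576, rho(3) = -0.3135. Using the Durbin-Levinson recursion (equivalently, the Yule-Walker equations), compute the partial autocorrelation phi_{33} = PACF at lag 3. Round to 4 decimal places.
\phi_{33} = -0.3441

The PACF at lag k is phi_{kk}, the last component of the solution
to the Yule-Walker system G_k phi = r_k where
  (G_k)_{ij} = rho(|i - j|), (r_k)_i = rho(i), i,j = 1..k.
Equivalently, Durbin-Levinson gives phi_{kk} iteratively:
  phi_{11} = rho(1)
  phi_{kk} = [rho(k) - sum_{j=1..k-1} phi_{k-1,j} rho(k-j)]
            / [1 - sum_{j=1..k-1} phi_{k-1,j} rho(j)],
  phi_{k,j} = phi_{k-1,j} - phi_{kk} phi_{k-1,k-j},  j = 1..k-1.
Step k = 1:
  phi_11 = rho(1) = -0.3154.
Step k = 2:
  phi_22 = [rho(2) - phi_11 rho(1)] / [1 - phi_11 rho(1)] = [0.0576 - (-0.3154)(-0.3154)] / [1 - (-0.3154)(-0.3154)]
         = -0.04187716 / 0.90052284 = -0.046503.
  Update: phi_21 = phi_11 - phi_22 phi_11 = -0.3154 - (-0.046503)(-0.3154) = -0.330067.
Step k = 3:
  phi_33 = [rho(3) - phi_21 rho(2) - phi_22 rho(1)] / [1 - phi_21 rho(1) - phi_22 rho(2)]
    numerator   = -0.3135 - (-0.330067)(0.0576) - (-0.046503)(-0.3154) = -0.30915523
    denominator = 1 - (-0.330067)(-0.3154) - (-0.046503)(0.0576) = 0.89857542
  phi_33 = -0.30915523 / 0.89857542 = -0.3441.
Therefore phi_{33} = -0.3441.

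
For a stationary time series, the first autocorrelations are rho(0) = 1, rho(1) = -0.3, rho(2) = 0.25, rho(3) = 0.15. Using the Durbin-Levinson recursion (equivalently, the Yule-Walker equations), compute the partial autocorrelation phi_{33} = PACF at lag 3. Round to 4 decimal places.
\phi_{33} = 0.3000

The PACF at lag k is phi_{kk}, the last component of the solution
to the Yule-Walker system G_k phi = r_k where
  (G_k)_{ij} = rho(|i - j|), (r_k)_i = rho(i), i,j = 1..k.
Equivalently, Durbin-Levinson gives phi_{kk} iteratively:
  phi_{11} = rho(1)
  phi_{kk} = [rho(k) - sum_{j=1..k-1} phi_{k-1,j} rho(k-j)]
            / [1 - sum_{j=1..k-1} phi_{k-1,j} rho(j)],
  phi_{k,j} = phi_{k-1,j} - phi_{kk} phi_{k-1,k-j},  j = 1..k-1.
Step k = 1:
  phi_11 = rho(1) = -0.3.
Step k = 2:
  phi_22 = [rho(2) - phi_11 rho(1)] / [1 - phi_11 rho(1)] = [0.25 - (-0.3)(-0.3)] / [1 - (-0.3)(-0.3)]
         = 0.16 / 0.91 = 0.175824.
  Update: phi_21 = phi_11 - phi_22 phi_11 = -0.3 - (0.175824)(-0.3) = -0.247253.
Step k = 3:
  phi_33 = [rho(3) - phi_21 rho(2) - phi_22 rho(1)] / [1 - phi_21 rho(1) - phi_22 rho(2)]
    numerator   = 0.15 - (-0.247253)(0.25) - (0.175824)(-0.3) = 0.26456044
    denominator = 1 - (-0.247253)(-0.3) - (0.175824)(0.25) = 0.88186813
  phi_33 = 0.26456044 / 0.88186813 = 0.3.
Therefore phi_{33} = 0.3000.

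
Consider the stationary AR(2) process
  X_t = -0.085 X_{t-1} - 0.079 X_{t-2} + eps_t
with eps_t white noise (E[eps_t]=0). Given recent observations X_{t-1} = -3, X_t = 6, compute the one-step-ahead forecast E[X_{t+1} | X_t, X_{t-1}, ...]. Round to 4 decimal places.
E[X_{t+1} \mid \mathcal F_t] = -0.2730

For an AR(p) model X_t = c + sum_i phi_i X_{t-i} + eps_t, the
one-step-ahead conditional mean is
  E[X_{t+1} | X_t, ...] = c + sum_i phi_i X_{t+1-i}.
Substitute known values:
  E[X_{t+1} | ...] = (-0.085) * (6) + (-0.079) * (-3)
                   = -0.2730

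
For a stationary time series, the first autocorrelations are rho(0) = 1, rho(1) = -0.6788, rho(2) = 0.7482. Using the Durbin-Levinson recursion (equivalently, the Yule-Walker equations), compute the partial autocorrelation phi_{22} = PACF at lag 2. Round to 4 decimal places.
\phi_{22} = 0.5330

The PACF at lag k is phi_{kk}, the last component of the solution
to the Yule-Walker system G_k phi = r_k where
  (G_k)_{ij} = rho(|i - j|), (r_k)_i = rho(i), i,j = 1..k.
Equivalently, Durbin-Levinson gives phi_{kk} iteratively:
  phi_{11} = rho(1)
  phi_{kk} = [rho(k) - sum_{j=1..k-1} phi_{k-1,j} rho(k-j)]
            / [1 - sum_{j=1..k-1} phi_{k-1,j} rho(j)],
  phi_{k,j} = phi_{k-1,j} - phi_{kk} phi_{k-1,k-j},  j = 1..k-1.
Step k = 1:
  phi_11 = rho(1) = -0.6788.
Step k = 2:
  phi_22 = [rho(2) - phi_11 rho(1)] / [1 - phi_11 rho(1)] = [0.7482 - (-0.6788)(-0.6788)] / [1 - (-0.6788)(-0.6788)]
         = 0.28743056 / 0.53923056 = 0.533.
Therefore phi_{22} = 0.5330.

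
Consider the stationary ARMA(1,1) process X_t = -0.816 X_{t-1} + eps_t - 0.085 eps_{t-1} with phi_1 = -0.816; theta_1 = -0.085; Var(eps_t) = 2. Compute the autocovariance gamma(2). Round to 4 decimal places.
\gamma(2) = 4.7058

Multiply the model equation by X_{t-k} and take expectations. With theta_0 = psi_0 = 1 and psi_j the MA(infinity) weights, this gives
  gamma(k) - sum_i phi_i gamma(k-i) = c_k,
  c_k = sigma^2 * sum_{j=k..q} theta_j psi_{j-k}   (c_k = 0 for k > q),
using gamma(-m) = gamma(m).
psi-weights needed (psi_j = theta_j + sum_i phi_i psi_{j-i}):
  psi_1 = theta_1 + phi_1 = -0.085 + (-0.816) = -0.901
Right-hand sides:
  c_0 = sigma^2 (1 + theta_1 psi_1) = 2 * (1 + (-0.085)(-0.901)) = 2 * 1.076585 = 2.15317
  c_1 = sigma^2 theta_1 = 2 * (-0.085) = -0.17
  c_2 = 0
Equations for k = 0 and k = 1 (AR order 1):
  gamma(0) = phi_1 gamma(1) + c_0
  gamma(1) = phi_1 gamma(0) + c_1
Substituting the second into the first: gamma(0) (1 - phi_1^2) = c_0 + phi_1 c_1, so
  gamma(0) = (c_0 + phi_1 c_1) / (1 - phi_1^2) = (2.15317 + (-0.816)(-0.17)) / (1 - (-0.816)^2) = 2.29189 / 0.334144 = 6.858989.
  gamma(1) = phi_1 gamma(0) + c_1 = (-0.816)(6.858989) + (-0.17) = -5.766935.
For k = 2 (> q): gamma(2) = phi_1 gamma(1) = (-0.816)(-5.766935) = 4.705819.
Therefore gamma(2) = 4.7058 (to 4 decimal places).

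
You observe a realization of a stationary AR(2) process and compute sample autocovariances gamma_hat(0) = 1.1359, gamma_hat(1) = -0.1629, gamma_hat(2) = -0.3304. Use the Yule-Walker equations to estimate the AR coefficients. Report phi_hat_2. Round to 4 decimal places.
\hat\phi_{2} = -0.3180

The Yule-Walker equations for an AR(p) process read, in matrix form,
  Gamma_p phi = r_p,   with   (Gamma_p)_{ij} = gamma(|i - j|),
                       (r_p)_i = gamma(i),   i,j = 1..p.
Substitute the sample gammas (Toeplitz matrix and right-hand side of size 2):
  Gamma_p = [[1.1359, -0.1629], [-0.1629, 1.1359]]
  r_p     = [-0.1629, -0.3304]
Written out:
  1.1359 phi_1 - 0.1629 phi_2 = -0.1629
  -0.1629 phi_1 + 1.1359 phi_2 = -0.3304
Solve by Cramer's rule:
  det = gamma(0)^2 - gamma(1)^2 = (1.1359)^2 - (-0.1629)^2 = 1.29026881 - 0.02653641 = 1.2637324
  phi_hat_1 = [gamma(1) gamma(0) - gamma(1) gamma(2)] / det = [(-0.1629)(1.1359) - (-0.1629)(-0.3304)] / 1.2637324 = -0.23886027 / 1.2637324 = -0.189
  phi_hat_2 = [gamma(0) gamma(2) - gamma(1)^2] / det = [(1.1359)(-0.3304) - (-0.1629)^2] / 1.2637324 = -0.40183777 / 1.2637324 = -0.318
So phi_hat = [-0.1890, -0.3180].
Therefore phi_hat_2 = -0.3180.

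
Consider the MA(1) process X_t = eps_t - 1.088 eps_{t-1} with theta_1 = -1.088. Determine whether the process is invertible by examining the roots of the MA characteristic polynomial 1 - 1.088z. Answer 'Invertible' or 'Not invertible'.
\text{Not invertible}

The MA(q) characteristic polynomial is P(z) = 1 - 1.088z.
Invertibility requires all roots to lie outside the unit circle, i.e. |z| > 1 for every root.
This is linear in z: 1 + (-1.088) z = 0  =>  z = -1/(-1.088) = 0.919118,  |z| = 0.919118.
Moduli of all roots: 0.9191.
All moduli strictly greater than 1? No.
Verdict: Not invertible.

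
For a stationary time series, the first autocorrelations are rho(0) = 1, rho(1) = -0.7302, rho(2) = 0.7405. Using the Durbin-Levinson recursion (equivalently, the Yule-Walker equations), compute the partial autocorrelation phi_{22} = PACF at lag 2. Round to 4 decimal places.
\phi_{22} = 0.4441

The PACF at lag k is phi_{kk}, the last component of the solution
to the Yule-Walker system G_k phi = r_k where
  (G_k)_{ij} = rho(|i - j|), (r_k)_i = rho(i), i,j = 1..k.
Equivalently, Durbin-Levinson gives phi_{kk} iteratively:
  phi_{11} = rho(1)
  phi_{kk} = [rho(k) - sum_{j=1..k-1} phi_{k-1,j} rho(k-j)]
            / [1 - sum_{j=1..k-1} phi_{k-1,j} rho(j)],
  phi_{k,j} = phi_{k-1,j} - phi_{kk} phi_{k-1,k-j},  j = 1..k-1.
Step k = 1:
  phi_11 = rho(1) = -0.7302.
Step k = 2:
  phi_22 = [rho(2) - phi_11 rho(1)] / [1 - phi_11 rho(1)] = [0.7405 - (-0.7302)(-0.7302)] / [1 - (-0.7302)(-0.7302)]
         = 0.20730796 / 0.46680796 = 0.4441.
Therefore phi_{22} = 0.4441.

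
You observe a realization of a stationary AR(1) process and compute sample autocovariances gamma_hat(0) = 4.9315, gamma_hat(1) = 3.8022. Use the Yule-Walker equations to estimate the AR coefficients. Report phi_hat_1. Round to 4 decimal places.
\hat\phi_{1} = 0.7710

The Yule-Walker equations for an AR(p) process read, in matrix form,
  Gamma_p phi = r_p,   with   (Gamma_p)_{ij} = gamma(|i - j|),
                       (r_p)_i = gamma(i),   i,j = 1..p.
Substitute the sample gammas (Toeplitz matrix and right-hand side of size 1):
  Gamma_p = [[4.9315]]
  r_p     = [3.8022]
With p = 1 this is the single equation gamma(0) phi_1 = gamma(1):
  phi_hat_1 = gamma(1) / gamma(0) = 3.8022 / 4.9315 = 0.7710.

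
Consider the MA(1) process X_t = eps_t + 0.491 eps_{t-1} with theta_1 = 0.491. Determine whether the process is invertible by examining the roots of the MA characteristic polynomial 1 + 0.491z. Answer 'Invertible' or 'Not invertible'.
\text{Invertible}

The MA(q) characteristic polynomial is P(z) = 1 + 0.491z.
Invertibility requires all roots to lie outside the unit circle, i.e. |z| > 1 for every root.
This is linear in z: 1 + (0.491) z = 0  =>  z = -1/(0.491) = -2.03666,  |z| = 2.03666.
Moduli of all roots: 2.0367.
All moduli strictly greater than 1? Yes.
Verdict: Invertible.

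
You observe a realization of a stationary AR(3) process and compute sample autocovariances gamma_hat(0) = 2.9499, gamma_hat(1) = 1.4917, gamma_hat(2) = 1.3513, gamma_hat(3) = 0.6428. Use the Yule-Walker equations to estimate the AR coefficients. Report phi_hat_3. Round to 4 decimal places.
\hat\phi_{3} = -0.1280

The Yule-Walker equations for an AR(p) process read, in matrix form,
  Gamma_p phi = r_p,   with   (Gamma_p)_{ij} = gamma(|i - j|),
                       (r_p)_i = gamma(i),   i,j = 1..p.
Substitute the sample gammas (Toeplitz matrix and right-hand side of size 3):
  Gamma_p = [[2.9499, 1.4917, 1.3513], [1.4917, 2.9499, 1.4917], [1.3513, 1.4917, 2.9499]]
  r_p     = [1.4917, 1.3513, 0.6428]
Written out (R1..R3):
  (R1) 2.9499 phi_1 + 1.4917 phi_2 + 1.3513 phi_3 = 1.4917
  (R2) 1.4917 phi_1 + 2.9499 phi_2 + 1.4917 phi_3 = 1.3513
  (R3) 1.3513 phi_1 + 1.4917 phi_2 + 2.9499 phi_3 = 0.6428
Gaussian elimination:
  R2 <- R2 - (1.4917/2.9499) R1 = R2 - (0.505678) R1:  2.19558 phi_2 + 0.808377 phi_3 = 0.59698
  R3 <- R3 - (1.3513/2.9499) R1 = R3 - (0.458083) R1:  0.808377 phi_2 + 2.330892 phi_3 = -0.040523
  R3 <- R3 - (0.808377/2.19558) R2 = R3 - (0.368184) R2:  2.033261 phi_3 = -0.260321
Back-substitution:
  phi_hat_3 = -0.260321 / 2.033261 = -0.128031
  phi_hat_2 = (0.59698 - (0.808377)(-0.128031)) / 2.19558 = 0.31904
  phi_hat_1 = (1.4917 - (1.4917)(0.31904) - (1.3513)(-0.128031)) / 2.9499 = 0.402996
So phi_hat = [0.4030, 0.3190, -0.1280].
Therefore phi_hat_3 = -0.1280.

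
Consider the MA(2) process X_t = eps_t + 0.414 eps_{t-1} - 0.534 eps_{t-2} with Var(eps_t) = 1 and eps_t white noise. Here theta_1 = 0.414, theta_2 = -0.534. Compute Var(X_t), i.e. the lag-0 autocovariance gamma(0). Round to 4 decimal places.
\gamma(0) = 1.4566

For an MA(q) process X_t = eps_t + sum_i theta_i eps_{t-i} with
Var(eps_t) = sigma^2, the variance is
  gamma(0) = sigma^2 * (1 + sum_i theta_i^2).
  sum_i theta_i^2 = (0.414)^2 + (-0.534)^2 = 0.171396 + 0.285156 = 0.456552.
  gamma(0) = 1 * (1 + 0.456552) = 1 * 1.456552 = 1.456552, which rounds to 1.4566.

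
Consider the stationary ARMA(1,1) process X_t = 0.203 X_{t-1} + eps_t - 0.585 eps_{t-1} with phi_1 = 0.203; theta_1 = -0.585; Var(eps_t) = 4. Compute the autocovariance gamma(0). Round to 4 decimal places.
\gamma(0) = 4.6088

Multiply the model equation by X_{t-k} and take expectations. With theta_0 = psi_0 = 1 and psi_j the MA(infinity) weights, this gives
  gamma(k) - sum_i phi_i gamma(k-i) = c_k,
  c_k = sigma^2 * sum_{j=k..q} theta_j psi_{j-k}   (c_k = 0 for k > q),
using gamma(-m) = gamma(m).
psi-weights needed (psi_j = theta_j + sum_i phi_i psi_{j-i}):
  psi_1 = theta_1 + phi_1 = -0.585 + (0.203) = -0.382
Right-hand sides:
  c_0 = sigma^2 (1 + theta_1 psi_1) = 4 * (1 + (-0.585)(-0.382)) = 4 * 1.22347 = 4.89388
  c_1 = sigma^2 theta_1 = 4 * (-0.585) = -2.34
  c_2 = 0
Equations for k = 0 and k = 1 (AR order 1):
  gamma(0) = phi_1 gamma(1) + c_0
  gamma(1) = phi_1 gamma(0) + c_1
Substituting the second into the first: gamma(0) (1 - phi_1^2) = c_0 + phi_1 c_1, so
  gamma(0) = (c_0 + phi_1 c_1) / (1 - phi_1^2) = (4.89388 + (0.203)(-2.34)) / (1 - (0.203)^2) = 4.41886 / 0.958791 = 4.608783.
Therefore gamma(0) = 4.6088 (to 4 decimal places).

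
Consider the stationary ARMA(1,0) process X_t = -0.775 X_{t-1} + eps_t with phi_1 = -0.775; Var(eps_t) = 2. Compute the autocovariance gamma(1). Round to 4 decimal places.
\gamma(1) = -3.8811

Multiply the model equation by X_{t-k} and take expectations. With theta_0 = psi_0 = 1 and psi_j the MA(infinity) weights, this gives
  gamma(k) - sum_i phi_i gamma(k-i) = c_k,
  c_k = sigma^2 * sum_{j=k..q} theta_j psi_{j-k}   (c_k = 0 for k > q),
using gamma(-m) = gamma(m).
Pure AR (q = 0): c_0 = sigma^2 = 2, c_k = 0 for k >= 1.
Equations for k = 0 and k = 1 (AR order 1):
  gamma(0) = phi_1 gamma(1) + c_0
  gamma(1) = phi_1 gamma(0) + c_1
Substituting the second into the first: gamma(0) (1 - phi_1^2) = c_0 + phi_1 c_1, so
  gamma(0) = c_0 / (1 - phi_1^2) = 2 / (1 - (-0.775)^2) = 2 / 0.399375 = 5.007825.
  gamma(1) = phi_1 gamma(0) = (-0.775)(5.007825) = -3.881064.
Therefore gamma(1) = -3.8811 (to 4 decimal places).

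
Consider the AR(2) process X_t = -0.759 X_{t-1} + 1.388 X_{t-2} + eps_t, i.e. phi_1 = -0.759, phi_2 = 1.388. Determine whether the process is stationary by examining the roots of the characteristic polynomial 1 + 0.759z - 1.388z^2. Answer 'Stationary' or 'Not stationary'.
\text{Not stationary}

The AR(p) characteristic polynomial is P(z) = 1 + 0.759z - 1.388z^2.
Stationarity requires all roots to lie outside the unit circle, i.e. |z| > 1 for every root.
Set 1 + (0.759) z + (-1.388) z^2 = 0, i.e. a z^2 + b z + c = 0 with a = -1.388, b = 0.759, c = 1.
Discriminant D = b^2 - 4ac = (0.759)^2 - 4*(-1.388)*1 = 0.576081 - (-5.552) = 6.128081.
D >= 0, so the roots are real: z = (-b +/- sqrt(D)) / (2a) = (-0.759 +/- 2.475496) / (-2.776).
  z_1 = (-0.759 + 2.475496) / (-2.776) = -0.6183,   |z_1| = 0.6183.
  z_2 = (-0.759 - 2.475496) / (-2.776) = 1.1652,   |z_2| = 1.1652.
Moduli of all roots: 0.6183, 1.1652.
All moduli strictly greater than 1? No.
Verdict: Not stationary.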